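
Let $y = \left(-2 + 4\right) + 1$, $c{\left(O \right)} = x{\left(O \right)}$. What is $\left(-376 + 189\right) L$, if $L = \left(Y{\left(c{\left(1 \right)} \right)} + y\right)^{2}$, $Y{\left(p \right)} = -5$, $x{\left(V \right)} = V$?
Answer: $-748$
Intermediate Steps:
$c{\left(O \right)} = O$
$y = 3$ ($y = 2 + 1 = 3$)
$L = 4$ ($L = \left(-5 + 3\right)^{2} = \left(-2\right)^{2} = 4$)
$\left(-376 + 189\right) L = \left(-376 + 189\right) 4 = \left(-187\right) 4 = -748$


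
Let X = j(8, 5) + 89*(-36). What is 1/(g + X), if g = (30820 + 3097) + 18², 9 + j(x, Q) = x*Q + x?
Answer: 1/31076 ≈ 3.2179e-5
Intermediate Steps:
j(x, Q) = -9 + x + Q*x (j(x, Q) = -9 + (x*Q + x) = -9 + (Q*x + x) = -9 + (x + Q*x) = -9 + x + Q*x)
X = -3165 (X = (-9 + 8 + 5*8) + 89*(-36) = (-9 + 8 + 40) - 3204 = 39 - 3204 = -3165)
g = 34241 (g = 33917 + 324 = 34241)
1/(g + X) = 1/(34241 - 3165) = 1/31076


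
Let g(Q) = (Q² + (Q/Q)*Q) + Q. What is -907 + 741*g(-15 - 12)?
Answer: 499268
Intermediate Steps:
g(Q) = Q² + 2*Q (g(Q) = (Q² + 1*Q) + Q = (Q² + Q) + Q = (Q + Q²) + Q = Q² + 2*Q)
-907 + 741*g(-15 - 12) = -907 + 741*((-15 - 12)*(2 + (-15 - 12))) = -907 + 741*(-27*(2 - 27)) = -907 + 741*(-27*(-25)) = -907 + 741*675 = -907 + 500175 = 499268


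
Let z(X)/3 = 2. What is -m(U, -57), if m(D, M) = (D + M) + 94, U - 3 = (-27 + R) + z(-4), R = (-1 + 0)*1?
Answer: -18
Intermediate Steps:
z(X) = 6 (z(X) = 3*2 = 6)
R = -1 (R = -1*1 = -1)
U = -19 (U = 3 + ((-27 - 1) + 6) = 3 + (-28 + 6) = 3 - 22 = -19)
m(D, M) = 94 + D + M
-m(U, -57) = -(94 - 19 - 57) = -1*18 = -18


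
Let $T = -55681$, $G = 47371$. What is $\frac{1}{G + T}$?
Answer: $- \frac{1}{8310} \approx -0.00012034$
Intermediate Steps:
$\frac{1}{G + T} = \frac{1}{47371 - 55681} = \frac{1}{-8310} = - \frac{1}{8310}$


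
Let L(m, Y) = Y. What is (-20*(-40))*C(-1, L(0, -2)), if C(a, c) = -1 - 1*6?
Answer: -5600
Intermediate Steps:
C(a, c) = -7 (C(a, c) = -1 - 6 = -7)
(-20*(-40))*C(-1, L(0, -2)) = -20*(-40)*(-7) = 800*(-7) = -5600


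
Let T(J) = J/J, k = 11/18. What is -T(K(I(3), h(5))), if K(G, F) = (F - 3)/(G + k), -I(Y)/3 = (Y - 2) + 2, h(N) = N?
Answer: -1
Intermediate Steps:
k = 11/18 (k = 11*(1/18) = 11/18 ≈ 0.61111)
I(Y) = -3*Y (I(Y) = -3*((Y - 2) + 2) = -3*((-2 + Y) + 2) = -3*Y)
K(G, F) = (-3 + F)/(11/18 + G) (K(G, F) = (F - 3)/(G + 11/18) = (-3 + F)/(11/18 + G))
T(J) = 1
-T(K(I(3), h(5))) = -1*1 = -1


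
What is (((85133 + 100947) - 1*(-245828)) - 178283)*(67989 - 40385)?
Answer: 7001064500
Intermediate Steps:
(((85133 + 100947) - 1*(-245828)) - 178283)*(67989 - 40385) = ((186080 + 245828) - 178283)*27604 = (431908 - 178283)*27604 = 253625*27604 = 7001064500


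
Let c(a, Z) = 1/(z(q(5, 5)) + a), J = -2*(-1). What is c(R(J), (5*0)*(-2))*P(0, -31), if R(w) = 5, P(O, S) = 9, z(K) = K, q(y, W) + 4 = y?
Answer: 3/2 ≈ 1.5000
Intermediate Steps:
q(y, W) = -4 + y
J = 2
c(a, Z) = 1/(1 + a) (c(a, Z) = 1/((-4 + 5) + a) = 1/(1 + a))
c(R(J), (5*0)*(-2))*P(0, -31) = 9/(1 + 5) = 9/6 = (1/6)*9 = 3/2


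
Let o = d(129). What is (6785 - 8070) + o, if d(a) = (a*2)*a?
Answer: 31997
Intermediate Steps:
d(a) = 2*a**2 (d(a) = (2*a)*a = 2*a**2)
o = 33282 (o = 2*129**2 = 2*16641 = 33282)
(6785 - 8070) + o = (6785 - 8070) + 33282 = -1285 + 33282 = 31997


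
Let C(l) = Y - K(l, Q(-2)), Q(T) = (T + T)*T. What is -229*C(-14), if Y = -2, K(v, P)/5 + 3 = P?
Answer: 6183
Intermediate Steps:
Q(T) = 2*T² (Q(T) = (2*T)*T = 2*T²)
K(v, P) = -15 + 5*P
C(l) = -27 (C(l) = -2 - (-15 + 5*(2*(-2)²)) = -2 - (-15 + 5*(2*4)) = -2 - (-15 + 5*8) = -2 - (-15 + 40) = -2 - 1*25 = -2 - 25 = -27)
-229*C(-14) = -229*(-27) = 6183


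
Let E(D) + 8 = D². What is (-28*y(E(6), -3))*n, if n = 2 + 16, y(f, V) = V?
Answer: 1512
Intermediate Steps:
E(D) = -8 + D²
n = 18
(-28*y(E(6), -3))*n = -28*(-3)*18 = 84*18 = 1512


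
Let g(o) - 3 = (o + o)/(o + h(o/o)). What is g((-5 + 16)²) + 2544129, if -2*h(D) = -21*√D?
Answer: 669107200/263 ≈ 2.5441e+6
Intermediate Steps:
h(D) = 21*√D/2 (h(D) = -(-21)*√D/2 = 21*√D/2)
g(o) = 3 + 2*o/(21/2 + o) (g(o) = 3 + (o + o)/(o + 21*√(o/o)/2) = 3 + (2*o)/(o + 21*√1/2) = 3 + (2*o)/(o + (21/2)*1) = 3 + (2*o)/(o + 21/2) = 3 + (2*o)/(21/2 + o) = 3 + 2*o/(21/2 + o))
g((-5 + 16)²) + 2544129 = (63 + 10*(-5 + 16)²)/(21 + 2*(-5 + 16)²) + 2544129 = (63 + 10*11²)/(21 + 2*11²) + 2544129 = (63 + 10*121)/(21 + 2*121) + 2544129 = (63 + 1210)/(21 + 242) + 2544129 = 1273/263 + 2544129 = 669107200/263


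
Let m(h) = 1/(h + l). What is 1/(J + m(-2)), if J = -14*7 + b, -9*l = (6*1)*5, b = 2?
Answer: -16/1539 ≈ -0.010396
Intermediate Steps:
l = -10/3 (l = -6*1*5/9 = -2*5/3 = -1/9*30 = -10/3 ≈ -3.3333)
m(h) = 1/(-10/3 + h) (m(h) = 1/(h - 10/3) = 1/(-10/3 + h))
J = -96 (J = -14*7 + 2 = -98 + 2 = -96)
1/(J + m(-2)) = 1/(-96 + 3/(-10 + 3*(-2))) = 1/(-96 + 3/(-10 - 6)) = 1/(-96 + 3/(-16)) = 1/(-96 + 3*(-1/16)) = 1/(-96 - 3/16) = 1/(-1539/16) = -16/1539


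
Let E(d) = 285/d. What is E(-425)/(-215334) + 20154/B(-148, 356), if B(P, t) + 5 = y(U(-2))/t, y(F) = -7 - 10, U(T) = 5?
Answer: -14591511305659/3654576870 ≈ -3992.7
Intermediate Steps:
y(F) = -17
B(P, t) = -5 - 17/t
E(-425)/(-215334) + 20154/B(-148, 356) = (285/(-425))/(-215334) + 20154/(-5 - 17/356) = (285*(-1/425))*(-1/215334) + 20154/(-5 - 17*1/356) = -57/85*(-1/215334) + 20154/(-5 - 17/356) = 19/6101130 + 20154/(-1797/356) = 19/6101130 + 20154*(-356/1797) = 19/6101130 - 2391608/599 = -14591511305659/3654576870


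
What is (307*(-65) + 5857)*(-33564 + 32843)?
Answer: 10164658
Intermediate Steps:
(307*(-65) + 5857)*(-33564 + 32843) = (-19955 + 5857)*(-721) = -14098*(-721) = 10164658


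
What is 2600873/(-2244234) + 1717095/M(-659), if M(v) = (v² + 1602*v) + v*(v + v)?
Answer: 214054816007/36973755150 ≈ 5.7894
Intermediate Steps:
M(v) = 3*v² + 1602*v (M(v) = (v² + 1602*v) + v*(2*v) = (v² + 1602*v) + 2*v² = 3*v² + 1602*v)
2600873/(-2244234) + 1717095/M(-659) = 2600873/(-2244234) + 1717095/((3*(-659)*(534 - 659))) = 2600873*(-1/2244234) + 1717095/((3*(-659)*(-125))) = -2600873/2244234 + 1717095/247125 = -2600873/2244234 + 1717095*(1/247125) = -2600873/2244234 + 114473/16475 = 214054816007/36973755150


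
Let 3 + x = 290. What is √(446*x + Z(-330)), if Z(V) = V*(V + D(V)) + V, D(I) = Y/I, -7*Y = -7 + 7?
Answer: 14*√1207 ≈ 486.39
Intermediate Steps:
x = 287 (x = -3 + 290 = 287)
Y = 0 (Y = -(-7 + 7)/7 = -⅐*0 = 0)
D(I) = 0 (D(I) = 0/I = 0)
Z(V) = V + V² (Z(V) = V*(V + 0) + V = V*V + V = V² + V = V + V²)
√(446*x + Z(-330)) = √(446*287 - 330*(1 - 330)) = √(128002 - 330*(-329)) = √(128002 + 108570) = √236572 = 14*√1207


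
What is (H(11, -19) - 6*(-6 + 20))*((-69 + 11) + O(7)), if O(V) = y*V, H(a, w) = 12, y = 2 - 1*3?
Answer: 4680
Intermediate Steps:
y = -1 (y = 2 - 3 = -1)
O(V) = -V
(H(11, -19) - 6*(-6 + 20))*((-69 + 11) + O(7)) = (12 - 6*(-6 + 20))*((-69 + 11) - 1*7) = (12 - 6*14)*(-58 - 7) = (12 - 84)*(-65) = -72*(-65) = 4680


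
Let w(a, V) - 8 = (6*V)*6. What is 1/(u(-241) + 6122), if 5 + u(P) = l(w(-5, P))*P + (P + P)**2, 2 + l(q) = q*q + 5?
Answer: -1/18107110266 ≈ -5.5227e-11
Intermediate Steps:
w(a, V) = 8 + 36*V (w(a, V) = 8 + (6*V)*6 = 8 + 36*V)
l(q) = 3 + q**2 (l(q) = -2 + (q*q + 5) = -2 + (q**2 + 5) = -2 + (5 + q**2) = 3 + q**2)
u(P) = -5 + 4*P**2 + P*(3 + (8 + 36*P)**2) (u(P) = -5 + ((3 + (8 + 36*P)**2)*P + (P + P)**2) = -5 + (P*(3 + (8 + 36*P)**2) + (2*P)**2) = -5 + (P*(3 + (8 + 36*P)**2) + 4*P**2) = -5 + (4*P**2 + P*(3 + (8 + 36*P)**2)) = -5 + 4*P**2 + P*(3 + (8 + 36*P)**2))
1/(u(-241) + 6122) = 1/((-5 + 67*(-241) + 580*(-241)**2 + 1296*(-241)**3) + 6122) = 1/((-5 - 16147 + 580*58081 + 1296*(-13997521)) + 6122) = 1/((-5 - 16147 + 33686980 - 18140787216) + 6122) = 1/(-18107116388 + 6122) = 1/(-18107110266) = -1/18107110266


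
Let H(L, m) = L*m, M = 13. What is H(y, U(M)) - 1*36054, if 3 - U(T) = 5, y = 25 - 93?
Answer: -35918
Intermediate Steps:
y = -68
U(T) = -2 (U(T) = 3 - 1*5 = 3 - 5 = -2)
H(y, U(M)) - 1*36054 = -68*(-2) - 1*36054 = 136 - 36054 = -35918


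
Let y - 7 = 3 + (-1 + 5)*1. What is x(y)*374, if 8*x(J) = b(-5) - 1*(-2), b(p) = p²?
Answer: 5049/4 ≈ 1262.3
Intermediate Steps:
y = 14 (y = 7 + (3 + (-1 + 5)*1) = 7 + (3 + 4*1) = 7 + (3 + 4) = 7 + 7 = 14)
x(J) = 27/8 (x(J) = ((-5)² - 1*(-2))/8 = (25 + 2)/8 = (⅛)*27 = 27/8)
x(y)*374 = (27/8)*374 = 5049/4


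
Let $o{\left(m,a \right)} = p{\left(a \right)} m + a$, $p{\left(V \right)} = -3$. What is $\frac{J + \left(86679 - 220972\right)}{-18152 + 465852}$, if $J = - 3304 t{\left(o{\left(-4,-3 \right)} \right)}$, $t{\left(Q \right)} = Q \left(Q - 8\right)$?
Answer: $- \frac{164029}{447700} \approx -0.36638$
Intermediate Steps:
$o{\left(m,a \right)} = a - 3 m$ ($o{\left(m,a \right)} = - 3 m + a = a - 3 m$)
$t{\left(Q \right)} = Q \left(-8 + Q\right)$
$J = -29736$ ($J = - 3304 \left(-3 - -12\right) \left(-8 - -9\right) = - 3304 \left(-3 + 12\right) \left(-8 + \left(-3 + 12\right)\right) = - 3304 \cdot 9 \left(-8 + 9\right) = - 3304 \cdot 9 \cdot 1 = \left(-3304\right) 9 = -29736$)
$\frac{J + \left(86679 - 220972\right)}{-18152 + 465852} = \frac{-29736 + \left(86679 - 220972\right)}{-18152 + 465852} = \frac{-29736 - 134293}{447700} = \left(-164029\right) \frac{1}{447700} = - \frac{164029}{447700}$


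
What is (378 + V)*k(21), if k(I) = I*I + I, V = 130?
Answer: 234696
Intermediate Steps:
k(I) = I + I² (k(I) = I² + I = I + I²)
(378 + V)*k(21) = (378 + 130)*(21*(1 + 21)) = 508*(21*22) = 508*462 = 234696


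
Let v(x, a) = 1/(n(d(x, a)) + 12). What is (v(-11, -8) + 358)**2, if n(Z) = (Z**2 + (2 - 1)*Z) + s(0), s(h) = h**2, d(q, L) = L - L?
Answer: 18464209/144 ≈ 1.2822e+5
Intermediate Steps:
d(q, L) = 0
n(Z) = Z + Z**2 (n(Z) = (Z**2 + (2 - 1)*Z) + 0**2 = (Z**2 + 1*Z) + 0 = (Z**2 + Z) + 0 = (Z + Z**2) + 0 = Z + Z**2)
v(x, a) = 1/12 (v(x, a) = 1/(0*(1 + 0) + 12) = 1/(0*1 + 12) = 1/(0 + 12) = 1/12)
(v(-11, -8) + 358)**2 = (1/12 + 358)**2 = (4297/12)**2 = 18464209/144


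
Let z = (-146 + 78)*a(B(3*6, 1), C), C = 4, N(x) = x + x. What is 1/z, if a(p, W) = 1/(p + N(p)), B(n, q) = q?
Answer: -3/68 ≈ -0.044118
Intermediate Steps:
N(x) = 2*x
a(p, W) = 1/(3*p) (a(p, W) = 1/(p + 2*p) = 1/(3*p))
z = -68/3 (z = (-146 + 78)*((⅓)/1) = -68/3 ≈ -22.667)
1/z = 1/(-68/3) = -3/68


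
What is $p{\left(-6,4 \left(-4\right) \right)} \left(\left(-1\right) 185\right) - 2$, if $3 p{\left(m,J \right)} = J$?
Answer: $\frac{2954}{3} \approx 984.67$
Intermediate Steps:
$p{\left(m,J \right)} = \frac{J}{3}$
$p{\left(-6,4 \left(-4\right) \right)} \left(\left(-1\right) 185\right) - 2 = \frac{4 \left(-4\right)}{3} \left(\left(-1\right) 185\right) - 2 = \frac{1}{3} \left(-16\right) \left(-185\right) - 2 = \left(- \frac{16}{3}\right) \left(-185\right) - 2 = \frac{2960}{3} - 2 = \frac{2954}{3}$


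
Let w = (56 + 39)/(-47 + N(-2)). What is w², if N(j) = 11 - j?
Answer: 9025/1156 ≈ 7.8071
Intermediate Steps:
w = -95/34 (w = (56 + 39)/(-47 + (11 - 1*(-2))) = 95/(-47 + (11 + 2)) = 95/(-47 + 13) = 95/(-34) = 95*(-1/34) = -95/34 ≈ -2.7941)
w² = (-95/34)² = 9025/1156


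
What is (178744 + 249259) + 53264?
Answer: 481267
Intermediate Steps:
(178744 + 249259) + 53264 = 428003 + 53264 = 481267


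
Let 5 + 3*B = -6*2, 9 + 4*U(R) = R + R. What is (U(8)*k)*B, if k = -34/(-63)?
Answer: -289/54 ≈ -5.3519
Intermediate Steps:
U(R) = -9/4 + R/2 (U(R) = -9/4 + (R + R)/4 = -9/4 + (2*R)/4 = -9/4 + R/2)
k = 34/63 (k = -34*(-1/63) = 34/63 ≈ 0.53968)
B = -17/3 (B = -5/3 + (-6*2)/3 = -5/3 + (⅓)*(-12) = -5/3 - 4 = -17/3 ≈ -5.6667)
(U(8)*k)*B = ((-9/4 + (½)*8)*(34/63))*(-17/3) = ((-9/4 + 4)*(34/63))*(-17/3) = ((7/4)*(34/63))*(-17/3) = (17/18)*(-17/3) = -289/54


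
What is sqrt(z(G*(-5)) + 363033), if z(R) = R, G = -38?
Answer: sqrt(363223) ≈ 602.68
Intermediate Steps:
sqrt(z(G*(-5)) + 363033) = sqrt(-38*(-5) + 363033) = sqrt(190 + 363033) = sqrt(363223)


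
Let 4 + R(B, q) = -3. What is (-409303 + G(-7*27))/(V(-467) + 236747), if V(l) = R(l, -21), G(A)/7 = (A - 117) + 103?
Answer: -102681/59185 ≈ -1.7349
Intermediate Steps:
G(A) = -98 + 7*A (G(A) = 7*((A - 117) + 103) = 7*((-117 + A) + 103) = 7*(-14 + A) = -98 + 7*A)
R(B, q) = -7 (R(B, q) = -4 - 3 = -7)
V(l) = -7
(-409303 + G(-7*27))/(V(-467) + 236747) = (-409303 + (-98 + 7*(-7*27)))/(-7 + 236747) = (-409303 + (-98 + 7*(-189)))/236740 = (-409303 + (-98 - 1323))*(1/236740) = (-409303 - 1421)*(1/236740) = -410724*1/236740 = -102681/59185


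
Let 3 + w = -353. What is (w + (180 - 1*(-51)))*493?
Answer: -61625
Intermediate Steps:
w = -356 (w = -3 - 353 = -356)
(w + (180 - 1*(-51)))*493 = (-356 + (180 - 1*(-51)))*493 = (-356 + (180 + 51))*493 = (-356 + 231)*493 = -125*493 = -61625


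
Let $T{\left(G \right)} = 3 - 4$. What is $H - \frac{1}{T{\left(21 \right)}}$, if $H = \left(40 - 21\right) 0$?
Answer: $1$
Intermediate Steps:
$H = 0$ ($H = \left(40 - 21\right) 0 = 19 \cdot 0 = 0$)
$T{\left(G \right)} = -1$ ($T{\left(G \right)} = 3 - 4 = -1$)
$H - \frac{1}{T{\left(21 \right)}} = 0 - \frac{1}{-1} = 0 - -1 = 0 + 1 = 1$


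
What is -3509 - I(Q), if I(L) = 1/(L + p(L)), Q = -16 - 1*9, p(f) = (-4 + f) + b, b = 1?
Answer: -185976/53 ≈ -3509.0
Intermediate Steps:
p(f) = -3 + f (p(f) = (-4 + f) + 1 = -3 + f)
Q = -25 (Q = -16 - 9 = -25)
I(L) = 1/(-3 + 2*L) (I(L) = 1/(L + (-3 + L)) = 1/(-3 + 2*L))
-3509 - I(Q) = -3509 - 1/(-3 + 2*(-25)) = -3509 - 1/(-3 - 50) = -3509 - 1/(-53) = -3509 - 1*(-1/53) = -3509 + 1/53 = -185976/53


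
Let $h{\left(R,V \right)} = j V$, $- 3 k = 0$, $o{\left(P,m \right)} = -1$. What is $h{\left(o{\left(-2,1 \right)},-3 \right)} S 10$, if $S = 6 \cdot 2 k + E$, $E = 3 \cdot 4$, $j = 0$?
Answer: $0$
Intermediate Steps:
$k = 0$ ($k = \left(- \frac{1}{3}\right) 0 = 0$)
$E = 12$
$h{\left(R,V \right)} = 0$ ($h{\left(R,V \right)} = 0 V = 0$)
$S = 12$ ($S = 6 \cdot 2 \cdot 0 + 12 = 6 \cdot 0 + 12 = 0 + 12 = 12$)
$h{\left(o{\left(-2,1 \right)},-3 \right)} S 10 = 0 \cdot 12 \cdot 10 = 0 \cdot 10 = 0$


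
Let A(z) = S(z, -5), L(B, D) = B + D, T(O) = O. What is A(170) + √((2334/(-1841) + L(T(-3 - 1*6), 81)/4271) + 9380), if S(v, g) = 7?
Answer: 7 + √579844625621173598/7862911 ≈ 103.84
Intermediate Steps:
A(z) = 7
A(170) + √((2334/(-1841) + L(T(-3 - 1*6), 81)/4271) + 9380) = 7 + √((2334/(-1841) + ((-3 - 1*6) + 81)/4271) + 9380) = 7 + √((2334*(-1/1841) + ((-3 - 6) + 81)*(1/4271)) + 9380) = 7 + √((-2334/1841 + (-9 + 81)*(1/4271)) + 9380) = 7 + √((-2334/1841 + 72*(1/4271)) + 9380) = 7 + √((-2334/1841 + 72/4271) + 9380) = 7 + √(-9835962/7862911 + 9380) = 7 + √(73744269218/7862911) = 7 + √579844625621173598/7862911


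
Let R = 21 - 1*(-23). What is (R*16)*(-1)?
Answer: -704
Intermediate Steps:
R = 44 (R = 21 + 23 = 44)
(R*16)*(-1) = (44*16)*(-1) = 704*(-1) = -704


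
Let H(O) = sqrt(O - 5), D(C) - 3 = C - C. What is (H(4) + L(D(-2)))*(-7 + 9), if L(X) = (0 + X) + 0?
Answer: 6 + 2*I ≈ 6.0 + 2.0*I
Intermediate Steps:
D(C) = 3 (D(C) = 3 + (C - C) = 3 + 0 = 3)
H(O) = sqrt(-5 + O)
L(X) = X (L(X) = X + 0 = X)
(H(4) + L(D(-2)))*(-7 + 9) = (sqrt(-5 + 4) + 3)*(-7 + 9) = (sqrt(-1) + 3)*2 = (I + 3)*2 = (3 + I)*2 = 6 + 2*I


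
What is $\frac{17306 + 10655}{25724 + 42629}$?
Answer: $\frac{27961}{68353} \approx 0.40907$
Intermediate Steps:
$\frac{17306 + 10655}{25724 + 42629} = \frac{27961}{68353}$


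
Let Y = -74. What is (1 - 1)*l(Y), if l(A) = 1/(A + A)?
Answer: 0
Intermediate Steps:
l(A) = 1/(2*A)
(1 - 1)*l(Y) = (1 - 1)*((½)/(-74)) = 0*((½)*(-1/74)) = 0*(-1/148) = 0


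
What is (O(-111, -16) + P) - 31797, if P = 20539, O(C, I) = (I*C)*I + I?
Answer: -39690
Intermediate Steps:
O(C, I) = I + C*I² (O(C, I) = (C*I)*I + I = C*I² + I = I + C*I²)
(O(-111, -16) + P) - 31797 = (-16*(1 - 111*(-16)) + 20539) - 31797 = (-16*(1 + 1776) + 20539) - 31797 = (-16*1777 + 20539) - 31797 = (-28432 + 20539) - 31797 = -7893 - 31797 = -39690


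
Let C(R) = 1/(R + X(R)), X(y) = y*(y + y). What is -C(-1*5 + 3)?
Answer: -1/6 ≈ -0.16667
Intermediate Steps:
X(y) = 2*y**2 (X(y) = y*(2*y) = 2*y**2)
C(R) = 1/(R + 2*R**2)
-C(-1*5 + 3) = -1/((-1*5 + 3)*(1 + 2*(-1*5 + 3))) = -1/((-5 + 3)*(1 + 2*(-5 + 3))) = -1/((-2)*(1 + 2*(-2))) = -(-1)/(2*(1 - 4)) = -(-1)/(2*(-3)) = -(-1)*(-1)/(2*3) = -1*1/6 = -1/6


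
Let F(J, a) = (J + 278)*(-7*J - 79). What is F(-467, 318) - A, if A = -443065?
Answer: -159845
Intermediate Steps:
F(J, a) = (-79 - 7*J)*(278 + J) (F(J, a) = (278 + J)*(-79 - 7*J) = (-79 - 7*J)*(278 + J))
F(-467, 318) - A = (-21962 - 2025*(-467) - 7*(-467)**2) - 1*(-443065) = (-21962 + 945675 - 7*218089) + 443065 = (-21962 + 945675 - 1526623) + 443065 = -602910 + 443065 = -159845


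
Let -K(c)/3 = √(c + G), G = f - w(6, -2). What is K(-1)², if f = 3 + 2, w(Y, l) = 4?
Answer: 0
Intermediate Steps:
f = 5
G = 1 (G = 5 - 1*4 = 5 - 4 = 1)
K(c) = -3*√(1 + c) (K(c) = -3*√(c + 1) = -3*√(1 + c))
K(-1)² = (-3*√(1 - 1))² = (-3*√0)² = (-3*0)² = 0² = 0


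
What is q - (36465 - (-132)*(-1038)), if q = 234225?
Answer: 334776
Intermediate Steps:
q - (36465 - (-132)*(-1038)) = 234225 - (36465 - (-132)*(-1038)) = 234225 - (36465 - 1*137016) = 234225 - (36465 - 137016) = 234225 - 1*(-100551) = 234225 + 100551 = 334776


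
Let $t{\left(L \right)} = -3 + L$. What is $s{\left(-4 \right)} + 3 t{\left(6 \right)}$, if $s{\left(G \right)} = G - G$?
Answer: $9$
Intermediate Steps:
$s{\left(G \right)} = 0$
$s{\left(-4 \right)} + 3 t{\left(6 \right)} = 0 + 3 \left(-3 + 6\right) = 0 + 3 \cdot 3 = 0 + 9 = 9$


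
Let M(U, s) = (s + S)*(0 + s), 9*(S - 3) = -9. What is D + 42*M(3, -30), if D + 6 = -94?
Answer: 35180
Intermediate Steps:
D = -100 (D = -6 - 94 = -100)
S = 2 (S = 3 + (⅑)*(-9) = 3 - 1 = 2)
M(U, s) = s*(2 + s) (M(U, s) = (s + 2)*(0 + s) = (2 + s)*s = s*(2 + s))
D + 42*M(3, -30) = -100 + 42*(-30*(2 - 30)) = -100 + 42*(-30*(-28)) = -100 + 42*840 = -100 + 35280 = 35180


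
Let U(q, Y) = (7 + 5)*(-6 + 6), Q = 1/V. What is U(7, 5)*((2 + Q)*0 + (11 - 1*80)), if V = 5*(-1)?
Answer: 0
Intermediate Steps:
V = -5
Q = -⅕ (Q = 1/(-5) = -⅕ ≈ -0.20000)
U(q, Y) = 0 (U(q, Y) = 12*0 = 0)
U(7, 5)*((2 + Q)*0 + (11 - 1*80)) = 0*((2 - ⅕)*0 + (11 - 1*80)) = 0*((9/5)*0 + (11 - 80)) = 0*(0 - 69) = 0*(-69) = 0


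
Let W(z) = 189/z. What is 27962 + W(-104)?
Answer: 2907859/104 ≈ 27960.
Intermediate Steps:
27962 + W(-104) = 27962 + 189/(-104) = 27962 + 189*(-1/104) = 27962 - 189/104 = 2907859/104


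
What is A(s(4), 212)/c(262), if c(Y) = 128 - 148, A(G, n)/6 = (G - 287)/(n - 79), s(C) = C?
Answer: 849/1330 ≈ 0.63835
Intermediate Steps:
A(G, n) = 6*(-287 + G)/(-79 + n) (A(G, n) = 6*((G - 287)/(n - 79)) = 6*((-287 + G)/(-79 + n)) = 6*(-287 + G)/(-79 + n))
c(Y) = -20
A(s(4), 212)/c(262) = (6*(-287 + 4)/(-79 + 212))/(-20) = (6*(-283)/133)*(-1/20) = (6*(1/133)*(-283))*(-1/20) = -1698/133*(-1/20) = 849/1330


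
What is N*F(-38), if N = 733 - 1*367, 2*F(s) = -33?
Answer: -6039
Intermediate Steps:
F(s) = -33/2 (F(s) = (½)*(-33) = -33/2)
N = 366 (N = 733 - 367 = 366)
N*F(-38) = 366*(-33/2) = -6039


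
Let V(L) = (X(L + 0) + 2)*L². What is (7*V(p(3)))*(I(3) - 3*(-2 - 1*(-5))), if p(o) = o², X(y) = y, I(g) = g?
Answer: -37422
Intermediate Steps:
V(L) = L²*(2 + L) (V(L) = ((L + 0) + 2)*L² = (L + 2)*L² = (2 + L)*L² = L²*(2 + L))
(7*V(p(3)))*(I(3) - 3*(-2 - 1*(-5))) = (7*((3²)²*(2 + 3²)))*(3 - 3*(-2 - 1*(-5))) = (7*(9²*(2 + 9)))*(3 - 3*(-2 + 5)) = (7*(81*11))*(3 - 3*3) = (7*891)*(3 - 9) = 6237*(-6) = -37422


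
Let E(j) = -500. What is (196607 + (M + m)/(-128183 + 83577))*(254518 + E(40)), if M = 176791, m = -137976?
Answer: 1113845182746243/22303 ≈ 4.9942e+10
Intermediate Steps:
(196607 + (M + m)/(-128183 + 83577))*(254518 + E(40)) = (196607 + (176791 - 137976)/(-128183 + 83577))*(254518 - 500) = (196607 + 38815/(-44606))*254018 = (196607 + 38815*(-1/44606))*254018 = (196607 - 38815/44606)*254018 = (8769813027/44606)*254018 = 1113845182746243/22303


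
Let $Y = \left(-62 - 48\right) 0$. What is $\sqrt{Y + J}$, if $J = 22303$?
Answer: $\sqrt{22303} \approx 149.34$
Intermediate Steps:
$Y = 0$ ($Y = \left(-62 - 48\right) 0 = \left(-110\right) 0 = 0$)
$\sqrt{Y + J} = \sqrt{0 + 22303} = \sqrt{22303}$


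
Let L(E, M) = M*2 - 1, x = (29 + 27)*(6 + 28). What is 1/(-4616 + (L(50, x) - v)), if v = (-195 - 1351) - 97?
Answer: 1/834 ≈ 0.0011990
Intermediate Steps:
v = -1643 (v = -1546 - 97 = -1643)
x = 1904 (x = 56*34 = 1904)
L(E, M) = -1 + 2*M (L(E, M) = 2*M - 1 = -1 + 2*M)
1/(-4616 + (L(50, x) - v)) = 1/(-4616 + ((-1 + 2*1904) - 1*(-1643))) = 1/(-4616 + ((-1 + 3808) + 1643)) = 1/(-4616 + (3807 + 1643)) = 1/(-4616 + 5450) = 1/834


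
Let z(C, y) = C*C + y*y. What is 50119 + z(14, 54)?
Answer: 53231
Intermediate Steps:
z(C, y) = C**2 + y**2
50119 + z(14, 54) = 50119 + (14**2 + 54**2) = 50119 + (196 + 2916) = 50119 + 3112 = 53231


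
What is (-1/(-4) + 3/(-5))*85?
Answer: -119/4 ≈ -29.750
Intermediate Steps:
(-1/(-4) + 3/(-5))*85 = (-1*(-¼) + 3*(-⅕))*85 = (¼ - ⅗)*85 = -7/20*85 = -119/4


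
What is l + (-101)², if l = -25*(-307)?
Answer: 17876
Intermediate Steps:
l = 7675
l + (-101)² = 7675 + (-101)² = 7675 + 10201 = 17876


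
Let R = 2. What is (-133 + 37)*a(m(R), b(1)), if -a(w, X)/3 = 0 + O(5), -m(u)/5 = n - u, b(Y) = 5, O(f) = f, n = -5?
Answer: 1440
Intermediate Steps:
m(u) = 25 + 5*u (m(u) = -5*(-5 - u) = 25 + 5*u)
a(w, X) = -15 (a(w, X) = -3*(0 + 5) = -3*5 = -15)
(-133 + 37)*a(m(R), b(1)) = (-133 + 37)*(-15) = -96*(-15) = 1440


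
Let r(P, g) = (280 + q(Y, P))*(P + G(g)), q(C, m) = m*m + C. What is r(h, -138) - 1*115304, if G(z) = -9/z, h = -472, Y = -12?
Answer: -2423769926/23 ≈ -1.0538e+8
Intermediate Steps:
q(C, m) = C + m² (q(C, m) = m² + C = C + m²)
r(P, g) = (268 + P²)*(P - 9/g) (r(P, g) = (280 + (-12 + P²))*(P - 9/g) = (268 + P²)*(P - 9/g))
r(h, -138) - 1*115304 = (-2412 - 9*(-472)² - 472*(-138)*(268 + (-472)²))/(-138) - 1*115304 = -(-2412 - 9*222784 - 472*(-138)*(268 + 222784))/138 - 115304 = -(-2412 - 2005056 - 472*(-138)*223052)/138 - 115304 = -(-2412 - 2005056 + 14528715072)/138 - 115304 = -1/138*14526707604 - 115304 = -2421117934/23 - 115304 = -2423769926/23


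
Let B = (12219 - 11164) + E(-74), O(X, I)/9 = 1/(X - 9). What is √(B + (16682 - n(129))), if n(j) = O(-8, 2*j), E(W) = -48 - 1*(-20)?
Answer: √5118054/17 ≈ 133.08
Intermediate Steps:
E(W) = -28 (E(W) = -48 + 20 = -28)
O(X, I) = 9/(-9 + X) (O(X, I) = 9/(X - 9) = 9/(-9 + X))
n(j) = -9/17 (n(j) = 9/(-9 - 8) = 9/(-17) = 9*(-1/17) = -9/17)
B = 1027 (B = (12219 - 11164) - 28 = 1055 - 28 = 1027)
√(B + (16682 - n(129))) = √(1027 + (16682 - 1*(-9/17))) = √(1027 + (16682 + 9/17)) = √(1027 + 283603/17) = √(301062/17) = √5118054/17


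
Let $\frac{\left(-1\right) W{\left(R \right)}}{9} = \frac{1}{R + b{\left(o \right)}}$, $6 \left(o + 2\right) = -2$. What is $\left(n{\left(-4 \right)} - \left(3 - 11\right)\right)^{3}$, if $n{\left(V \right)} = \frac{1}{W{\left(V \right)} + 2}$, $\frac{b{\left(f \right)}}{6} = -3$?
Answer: $\frac{88716536}{148877} \approx 595.91$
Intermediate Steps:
$o = - \frac{7}{3}$ ($o = -2 + \frac{1}{6} \left(-2\right) = -2 - \frac{1}{3} = - \frac{7}{3} \approx -2.3333$)
$b{\left(f \right)} = -18$ ($b{\left(f \right)} = 6 \left(-3\right) = -18$)
$W{\left(R \right)} = - \frac{9}{-18 + R}$ ($W{\left(R \right)} = - \frac{9}{R - 18} = - \frac{9}{-18 + R}$)
$n{\left(V \right)} = \frac{1}{2 - \frac{9}{-18 + V}}$ ($n{\left(V \right)} = \frac{1}{- \frac{9}{-18 + V} + 2} = \frac{1}{2 - \frac{9}{-18 + V}}$)
$\left(n{\left(-4 \right)} - \left(3 - 11\right)\right)^{3} = \left(\frac{-18 - 4}{-45 + 2 \left(-4\right)} - \left(3 - 11\right)\right)^{3} = \left(\frac{1}{-45 - 8} \left(-22\right) - \left(3 - 11\right)\right)^{3} = \left(\frac{1}{-53} \left(-22\right) - -8\right)^{3} = \left(\left(- \frac{1}{53}\right) \left(-22\right) + 8\right)^{3} = \left(\frac{22}{53} + 8\right)^{3} = \left(\frac{446}{53}\right)^{3} = \frac{88716536}{148877}$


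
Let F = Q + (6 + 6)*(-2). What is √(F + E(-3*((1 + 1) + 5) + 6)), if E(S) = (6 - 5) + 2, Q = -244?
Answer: I*√265 ≈ 16.279*I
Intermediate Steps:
E(S) = 3 (E(S) = 1 + 2 = 3)
F = -268 (F = -244 + (6 + 6)*(-2) = -244 + 12*(-2) = -244 - 24 = -268)
√(F + E(-3*((1 + 1) + 5) + 6)) = √(-268 + 3) = √(-265) = I*√265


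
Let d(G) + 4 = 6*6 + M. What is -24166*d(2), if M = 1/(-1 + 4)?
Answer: -2344102/3 ≈ -7.8137e+5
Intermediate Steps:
M = 1/3 ≈ 0.33333
d(G) = 97/3 (d(G) = -4 + (6*6 + 1/3) = -4 + (36 + 1/3) = -4 + 109/3 = 97/3)
-24166*d(2) = -24166*97/3 = -2344102/3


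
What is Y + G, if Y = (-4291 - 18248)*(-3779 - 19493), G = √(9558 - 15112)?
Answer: 524527608 + I*√5554 ≈ 5.2453e+8 + 74.525*I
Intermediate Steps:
G = I*√5554 (G = √(-5554) = I*√5554 ≈ 74.525*I)
Y = 524527608 (Y = -22539*(-23272) = 524527608)
Y + G = 524527608 + I*√5554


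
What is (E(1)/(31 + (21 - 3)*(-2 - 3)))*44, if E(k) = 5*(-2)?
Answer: 440/59 ≈ 7.4576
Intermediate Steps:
E(k) = -10
(E(1)/(31 + (21 - 3)*(-2 - 3)))*44 = (-10/(31 + (21 - 3)*(-2 - 3)))*44 = (-10/(31 + 18*(-5)))*44 = (-10/(31 - 90))*44 = (-10/(-59))*44 = -1/59*(-10)*44 = (10/59)*44 = 440/59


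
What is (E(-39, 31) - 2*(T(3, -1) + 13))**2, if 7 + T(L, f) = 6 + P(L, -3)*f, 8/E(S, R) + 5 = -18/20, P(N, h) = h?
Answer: 3422500/3481 ≈ 983.19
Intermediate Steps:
E(S, R) = -80/59 (E(S, R) = 8/(-5 - 18/20) = 8/(-5 - 18*1/20) = 8/(-5 - 9/10) = 8/(-59/10) = 8*(-10/59) = -80/59)
T(L, f) = -1 - 3*f (T(L, f) = -7 + (6 - 3*f) = -1 - 3*f)
(E(-39, 31) - 2*(T(3, -1) + 13))**2 = (-80/59 - 2*((-1 - 3*(-1)) + 13))**2 = (-80/59 - 2*((-1 + 3) + 13))**2 = (-80/59 - 2*(2 + 13))**2 = (-80/59 - 2*15)**2 = (-80/59 - 30)**2 = (-1850/59)**2 = 3422500/3481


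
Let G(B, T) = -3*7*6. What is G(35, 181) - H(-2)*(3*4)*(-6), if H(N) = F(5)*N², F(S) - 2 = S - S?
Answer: 450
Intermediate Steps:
G(B, T) = -126 (G(B, T) = -21*6 = -126)
F(S) = 2 (F(S) = 2 + (S - S) = 2 + 0 = 2)
H(N) = 2*N²
G(35, 181) - H(-2)*(3*4)*(-6) = -126 - 2*(-2)²*(3*4)*(-6) = -126 - 2*4*12*(-6) = -126 - 8*(-72) = -126 - 1*(-576) = -126 + 576 = 450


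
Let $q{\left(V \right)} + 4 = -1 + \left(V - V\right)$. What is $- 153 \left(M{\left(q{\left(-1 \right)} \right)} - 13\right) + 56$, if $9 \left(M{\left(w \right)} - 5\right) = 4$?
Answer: $1212$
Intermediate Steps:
$q{\left(V \right)} = -5$ ($q{\left(V \right)} = -4 + \left(-1 + \left(V - V\right)\right) = -4 + \left(-1 + 0\right) = -4 - 1 = -5$)
$M{\left(w \right)} = \frac{49}{9}$ ($M{\left(w \right)} = 5 + \frac{1}{9} \cdot 4 = 5 + \frac{4}{9} = \frac{49}{9}$)
$- 153 \left(M{\left(q{\left(-1 \right)} \right)} - 13\right) + 56 = - 153 \left(\frac{49}{9} - 13\right) + 56 = \left(-153\right) \left(- \frac{68}{9}\right) + 56 = 1156 + 56 = 1212$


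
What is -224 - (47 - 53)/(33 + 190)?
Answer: -49946/223 ≈ -223.97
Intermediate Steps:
-224 - (47 - 53)/(33 + 190) = -224 - (-6)/223 = -224 - 1*(-6/223) = -224 + 6/223 = -49946/223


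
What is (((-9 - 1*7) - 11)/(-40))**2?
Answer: 729/1600 ≈ 0.45563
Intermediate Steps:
(((-9 - 1*7) - 11)/(-40))**2 = (((-9 - 7) - 11)*(-1/40))**2 = ((-16 - 11)*(-1/40))**2 = (-27*(-1/40))**2 = (27/40)**2 = 729/1600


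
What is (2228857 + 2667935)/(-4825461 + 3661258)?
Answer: -4896792/1164203 ≈ -4.2061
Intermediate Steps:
(2228857 + 2667935)/(-4825461 + 3661258) = 4896792/(-1164203) = 4896792*(-1/1164203) = -4896792/1164203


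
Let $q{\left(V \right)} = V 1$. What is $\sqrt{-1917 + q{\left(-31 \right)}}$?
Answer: $2 i \sqrt{487} \approx 44.136 i$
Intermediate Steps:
$q{\left(V \right)} = V$
$\sqrt{-1917 + q{\left(-31 \right)}} = \sqrt{-1917 - 31} = \sqrt{-1948} = 2 i \sqrt{487}$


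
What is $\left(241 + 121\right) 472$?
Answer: $170864$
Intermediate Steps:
$\left(241 + 121\right) 472 = 362 \cdot 472 = 170864$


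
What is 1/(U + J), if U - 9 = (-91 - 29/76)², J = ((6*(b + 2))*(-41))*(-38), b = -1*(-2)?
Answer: 5776/264261201 ≈ 2.1857e-5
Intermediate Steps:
b = 2
J = 37392 (J = ((6*(2 + 2))*(-41))*(-38) = ((6*4)*(-41))*(-38) = (24*(-41))*(-38) = -984*(-38) = 37392)
U = 48285009/5776 (U = 9 + (-91 - 29/76)² = 9 + (-6945/76)² = 9 + 48233025/5776 = 48285009/5776 ≈ 8359.6)
1/(U + J) = 1/(48285009/5776 + 37392) = 1/(264261201/5776) = 5776/264261201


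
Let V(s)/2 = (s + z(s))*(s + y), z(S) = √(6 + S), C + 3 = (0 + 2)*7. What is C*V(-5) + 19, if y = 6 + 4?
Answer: -421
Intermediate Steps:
y = 10
C = 11 (C = -3 + (0 + 2)*7 = -3 + 2*7 = -3 + 14 = 11)
V(s) = 2*(10 + s)*(s + √(6 + s)) (V(s) = 2*((s + √(6 + s))*(s + 10)) = 2*((s + √(6 + s))*(10 + s)) = 2*((10 + s)*(s + √(6 + s))) = 2*(10 + s)*(s + √(6 + s)))
C*V(-5) + 19 = 11*(2*(-5)² + 20*(-5) + 20*√(6 - 5) + 2*(-5)*√(6 - 5)) + 19 = 11*(2*25 - 100 + 20*√1 + 2*(-5)*√1) + 19 = 11*(50 - 100 + 20*1 + 2*(-5)*1) + 19 = 11*(50 - 100 + 20 - 10) + 19 = 11*(-40) + 19 = -440 + 19 = -421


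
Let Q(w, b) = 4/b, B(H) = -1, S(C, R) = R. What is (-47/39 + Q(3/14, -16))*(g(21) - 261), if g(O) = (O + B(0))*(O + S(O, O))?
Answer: -43811/52 ≈ -842.52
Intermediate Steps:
g(O) = 2*O*(-1 + O) (g(O) = (O - 1)*(O + O) = (-1 + O)*(2*O) = 2*O*(-1 + O))
(-47/39 + Q(3/14, -16))*(g(21) - 261) = (-47/39 + 4/(-16))*(2*21*(-1 + 21) - 261) = (-47*1/39 + 4*(-1/16))*(2*21*20 - 261) = (-47/39 - ¼)*(840 - 261) = -227/156*579 = -43811/52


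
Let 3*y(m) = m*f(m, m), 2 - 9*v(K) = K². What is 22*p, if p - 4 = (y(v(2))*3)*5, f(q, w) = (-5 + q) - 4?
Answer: 25388/81 ≈ 313.43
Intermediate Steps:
v(K) = 2/9 - K²/9
f(q, w) = -9 + q
y(m) = m*(-9 + m)/3 (y(m) = (m*(-9 + m))/3 = m*(-9 + m)/3)
p = 1154/81 (p = 4 + (((2/9 - ⅑*2²)*(-9 + (2/9 - ⅑*2²))/3)*3)*5 = 4 + (((2/9 - ⅑*4)*(-9 + (2/9 - ⅑*4))/3)*3)*5 = 4 + (((2/9 - 4/9)*(-9 + (2/9 - 4/9))/3)*3)*5 = 4 + (((⅓)*(-2/9)*(-9 - 2/9))*3)*5 = 4 + (((⅓)*(-2/9)*(-83/9))*3)*5 = 4 + ((166/243)*3)*5 = 4 + (166/81)*5 = 4 + 830/81 = 1154/81 ≈ 14.247)
22*p = 22*(1154/81) = 25388/81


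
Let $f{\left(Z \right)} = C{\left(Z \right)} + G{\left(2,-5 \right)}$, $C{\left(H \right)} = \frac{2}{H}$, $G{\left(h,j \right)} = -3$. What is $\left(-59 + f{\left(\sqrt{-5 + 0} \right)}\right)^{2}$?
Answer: $\frac{19216}{5} + \frac{248 i \sqrt{5}}{5} \approx 3843.2 + 110.91 i$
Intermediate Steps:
$f{\left(Z \right)} = -3 + \frac{2}{Z}$ ($f{\left(Z \right)} = \frac{2}{Z} - 3 = -3 + \frac{2}{Z}$)
$\left(-59 + f{\left(\sqrt{-5 + 0} \right)}\right)^{2} = \left(-59 - \left(3 - \frac{2}{\sqrt{-5 + 0}}\right)\right)^{2} = \left(-59 - \left(3 - \frac{2}{\sqrt{-5}}\right)\right)^{2} = \left(-59 - \left(3 - \frac{2}{i \sqrt{5}}\right)\right)^{2} = \left(-59 - \left(3 - 2 \left(- \frac{i \sqrt{5}}{5}\right)\right)\right)^{2} = \left(-59 - \left(3 + \frac{2 i \sqrt{5}}{5}\right)\right)^{2} = \left(-62 - \frac{2 i \sqrt{5}}{5}\right)^{2}$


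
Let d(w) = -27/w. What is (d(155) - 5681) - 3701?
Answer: -1454237/155 ≈ -9382.2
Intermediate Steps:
(d(155) - 5681) - 3701 = (-27/155 - 5681) - 3701 = -880582/155 - 3701 = -1454237/155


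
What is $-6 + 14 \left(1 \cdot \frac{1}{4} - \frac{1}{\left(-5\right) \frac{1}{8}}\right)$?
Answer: $\frac{199}{10} \approx 19.9$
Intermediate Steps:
$-6 + 14 \left(1 \cdot \frac{1}{4} - \frac{1}{\left(-5\right) \frac{1}{8}}\right) = -6 + 14 \left(\frac{1}{4} - \frac{1}{- \frac{5}{8}}\right) = -6 + 14 \left(\frac{1}{4} - - \frac{8}{5}\right) = -6 + 14 \left(\frac{1}{4} + \frac{8}{5}\right) = -6 + 14 \cdot \frac{37}{20} = -6 + \frac{259}{10} = \frac{199}{10}$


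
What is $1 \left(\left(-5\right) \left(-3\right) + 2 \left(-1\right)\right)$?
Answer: $13$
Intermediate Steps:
$1 \left(\left(-5\right) \left(-3\right) + 2 \left(-1\right)\right) = 1 \left(15 - 2\right) = 1 \cdot 13 = 13$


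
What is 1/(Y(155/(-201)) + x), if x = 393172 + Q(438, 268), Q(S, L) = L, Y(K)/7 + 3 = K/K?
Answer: 1/393426 ≈ 2.5418e-6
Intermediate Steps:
Y(K) = -14 (Y(K) = -21 + 7*(K/K) = -21 + 7*1 = -21 + 7 = -14)
x = 393440 (x = 393172 + 268 = 393440)
1/(Y(155/(-201)) + x) = 1/(-14 + 393440) = 1/393426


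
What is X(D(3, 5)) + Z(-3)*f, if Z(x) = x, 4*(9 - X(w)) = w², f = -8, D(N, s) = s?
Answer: 107/4 ≈ 26.750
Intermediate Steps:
X(w) = 9 - w²/4
X(D(3, 5)) + Z(-3)*f = (9 - ¼*5²) - 3*(-8) = (9 - ¼*25) + 24 = (9 - 25/4) + 24 = 11/4 + 24 = 107/4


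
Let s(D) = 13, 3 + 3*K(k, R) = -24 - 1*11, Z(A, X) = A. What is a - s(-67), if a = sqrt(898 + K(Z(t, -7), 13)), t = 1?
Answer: -13 + 4*sqrt(498)/3 ≈ 16.755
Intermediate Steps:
K(k, R) = -38/3 (K(k, R) = -1 + (-24 - 1*11)/3 = -1 + (-24 - 11)/3 = -1 + (1/3)*(-35) = -1 - 35/3 = -38/3)
a = 4*sqrt(498)/3 (a = sqrt(898 - 38/3) = sqrt(2656/3) = 4*sqrt(498)/3 ≈ 29.755)
a - s(-67) = 4*sqrt(498)/3 - 1*13 = 4*sqrt(498)/3 - 13 = -13 + 4*sqrt(498)/3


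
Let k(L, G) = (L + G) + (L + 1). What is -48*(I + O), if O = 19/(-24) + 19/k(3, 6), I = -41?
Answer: 25166/13 ≈ 1935.8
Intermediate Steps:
k(L, G) = 1 + G + 2*L (k(L, G) = (G + L) + (1 + L) = 1 + G + 2*L)
O = 209/312 (O = 19/(-24) + 19/(1 + 6 + 2*3) = 19*(-1/24) + 19/(1 + 6 + 6) = -19/24 + 19/13 = 209/312 ≈ 0.66987)
-48*(I + O) = -48*(-41 + 209/312) = -48*(-12583/312) = 25166/13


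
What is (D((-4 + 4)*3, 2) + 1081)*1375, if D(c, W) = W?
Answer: 1489125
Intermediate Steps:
(D((-4 + 4)*3, 2) + 1081)*1375 = (2 + 1081)*1375 = 1083*1375 = 1489125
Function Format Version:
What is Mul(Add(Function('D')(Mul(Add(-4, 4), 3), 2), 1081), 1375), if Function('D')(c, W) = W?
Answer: 1489125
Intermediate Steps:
Mul(Add(Function('D')(Mul(Add(-4, 4), 3), 2), 1081), 1375) = Mul(Add(2, 1081), 1375) = Mul(1083, 1375) = 1489125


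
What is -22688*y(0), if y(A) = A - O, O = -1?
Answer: -22688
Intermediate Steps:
y(A) = 1 + A (y(A) = A - 1*(-1) = A + 1 = 1 + A)
-22688*y(0) = -22688*(1 + 0) = -22688*1 = -22688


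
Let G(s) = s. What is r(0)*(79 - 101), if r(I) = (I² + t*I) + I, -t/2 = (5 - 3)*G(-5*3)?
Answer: 0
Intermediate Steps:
t = 60 (t = -2*(5 - 3)*(-5*3) = -4*(-15) = -2*(-30) = 60)
r(I) = I² + 61*I (r(I) = (I² + 60*I) + I = I² + 61*I)
r(0)*(79 - 101) = (0*(61 + 0))*(79 - 101) = (0*61)*(-22) = 0*(-22) = 0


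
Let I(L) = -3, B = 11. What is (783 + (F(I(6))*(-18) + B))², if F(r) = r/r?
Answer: 602176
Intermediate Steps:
F(r) = 1
(783 + (F(I(6))*(-18) + B))² = (783 + (1*(-18) + 11))² = (783 + (-18 + 11))² = (783 - 7)² = 776² = 602176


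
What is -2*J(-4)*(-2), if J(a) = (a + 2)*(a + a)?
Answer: 64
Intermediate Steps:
J(a) = 2*a*(2 + a) (J(a) = (2 + a)*(2*a) = 2*a*(2 + a))
-2*J(-4)*(-2) = -4*(-4)*(2 - 4)*(-2) = -4*(-4)*(-2)*(-2) = -2*16*(-2) = -32*(-2) = 64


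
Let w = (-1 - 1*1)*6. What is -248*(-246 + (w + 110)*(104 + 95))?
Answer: -4775488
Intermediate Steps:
w = -12 (w = (-1 - 1)*6 = -2*6 = -12)
-248*(-246 + (w + 110)*(104 + 95)) = -248*(-246 + (-12 + 110)*(104 + 95)) = -248*(-246 + 98*199) = -248*(-246 + 19502) = -248*19256 = -4775488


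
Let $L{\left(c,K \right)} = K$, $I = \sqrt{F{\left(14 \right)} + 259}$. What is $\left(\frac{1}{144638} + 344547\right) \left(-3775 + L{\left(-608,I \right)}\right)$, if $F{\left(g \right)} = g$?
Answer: $- \frac{188125573425925}{144638} + \frac{49834588987 \sqrt{273}}{144638} \approx -1.295 \cdot 10^{9}$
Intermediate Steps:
$I = \sqrt{273}$ ($I = \sqrt{14 + 259} = \sqrt{273} \approx 16.523$)
$\left(\frac{1}{144638} + 344547\right) \left(-3775 + L{\left(-608,I \right)}\right) = \left(\frac{1}{144638} + 344547\right) \left(-3775 + \sqrt{273}\right) = \frac{49834588987 \left(-3775 + \sqrt{273}\right)}{144638} = - \frac{188125573425925}{144638} + \frac{49834588987 \sqrt{273}}{144638}$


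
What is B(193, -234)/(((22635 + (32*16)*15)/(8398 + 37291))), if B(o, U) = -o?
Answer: -8817977/30315 ≈ -290.88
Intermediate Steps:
B(193, -234)/(((22635 + (32*16)*15)/(8398 + 37291))) = (-1*193)/(((22635 + (32*16)*15)/(8398 + 37291))) = -193*45689/(22635 + 512*15) = -193*45689/(22635 + 7680) = -193/(30315*(1/45689)) = -193/30315/45689 = -193*45689/30315 = -8817977/30315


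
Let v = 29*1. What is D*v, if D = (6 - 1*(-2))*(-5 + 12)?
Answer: 1624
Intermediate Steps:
v = 29
D = 56 (D = (6 + 2)*7 = 8*7 = 56)
D*v = 56*29 = 1624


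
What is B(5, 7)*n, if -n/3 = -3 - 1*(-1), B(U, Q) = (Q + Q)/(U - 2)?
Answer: 28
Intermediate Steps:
B(U, Q) = 2*Q/(-2 + U) (B(U, Q) = (2*Q)/(-2 + U) = 2*Q/(-2 + U))
n = 6 (n = -3*(-3 - 1*(-1)) = -3*(-3 + 1) = -3*(-2) = 6)
B(5, 7)*n = (2*7/(-2 + 5))*6 = (2*7/3)*6 = (2*7*(⅓))*6 = (14/3)*6 = 28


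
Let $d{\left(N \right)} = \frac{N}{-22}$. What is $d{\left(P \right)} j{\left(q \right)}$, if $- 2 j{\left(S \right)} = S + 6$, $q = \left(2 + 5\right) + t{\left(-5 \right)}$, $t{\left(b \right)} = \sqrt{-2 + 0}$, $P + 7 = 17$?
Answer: $\frac{65}{22} + \frac{5 i \sqrt{2}}{22} \approx 2.9545 + 0.32141 i$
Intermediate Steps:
$P = 10$ ($P = -7 + 17 = 10$)
$t{\left(b \right)} = i \sqrt{2}$ ($t{\left(b \right)} = \sqrt{-2} = i \sqrt{2}$)
$d{\left(N \right)} = - \frac{N}{22}$ ($d{\left(N \right)} = N \left(- \frac{1}{22}\right) = - \frac{N}{22}$)
$q = 7 + i \sqrt{2}$ ($q = \left(2 + 5\right) + i \sqrt{2} = 7 + i \sqrt{2} \approx 7.0 + 1.4142 i$)
$j{\left(S \right)} = -3 - \frac{S}{2}$ ($j{\left(S \right)} = - \frac{S + 6}{2} = - \frac{6 + S}{2} = -3 - \frac{S}{2}$)
$d{\left(P \right)} j{\left(q \right)} = \left(- \frac{1}{22}\right) 10 \left(-3 - \frac{7 + i \sqrt{2}}{2}\right) = - \frac{5 \left(-3 - \left(\frac{7}{2} + \frac{i \sqrt{2}}{2}\right)\right)}{11} = - \frac{5 \left(- \frac{13}{2} - \frac{i \sqrt{2}}{2}\right)}{11} = \frac{65}{22} + \frac{5 i \sqrt{2}}{22}$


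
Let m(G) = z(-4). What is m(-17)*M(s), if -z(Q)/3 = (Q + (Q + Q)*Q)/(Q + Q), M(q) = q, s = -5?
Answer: -105/2 ≈ -52.500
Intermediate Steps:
z(Q) = -3*(Q + 2*Q²)/(2*Q) (z(Q) = -3*(Q + (Q + Q)*Q)/(Q + Q) = -3*(Q + (2*Q)*Q)/(2*Q) = -3*(Q + 2*Q²)*1/(2*Q) = -3*(Q + 2*Q²)/(2*Q))
m(G) = 21/2 (m(G) = -3/2 - 3*(-4) = -3/2 + 12 = 21/2)
m(-17)*M(s) = (21/2)*(-5) = -105/2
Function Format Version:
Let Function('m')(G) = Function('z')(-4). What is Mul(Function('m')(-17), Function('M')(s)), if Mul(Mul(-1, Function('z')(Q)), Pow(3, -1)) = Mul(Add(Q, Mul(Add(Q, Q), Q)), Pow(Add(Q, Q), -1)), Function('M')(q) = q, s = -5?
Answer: Rational(-105, 2) ≈ -52.500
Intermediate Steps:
Function('z')(Q) = Mul(Rational(-3, 2), Pow(Q, -1), Add(Q, Mul(2, Pow(Q, 2)))) (Function('z')(Q) = Mul(-3, Mul(Add(Q, Mul(Add(Q, Q), Q)), Pow(Add(Q, Q), -1))) = Mul(-3, Mul(Add(Q, Mul(Mul(2, Q), Q)), Pow(Mul(2, Q), -1))) = Mul(-3, Mul(Add(Q, Mul(2, Pow(Q, 2))), Mul(Rational(1, 2), Pow(Q, -1)))) = Mul(-3, Mul(Rational(1, 2), Pow(Q, -1), Add(Q, Mul(2, Pow(Q, 2))))) = Mul(Rational(-3, 2), Pow(Q, -1), Add(Q, Mul(2, Pow(Q, 2)))))
Function('m')(G) = Rational(21, 2) (Function('m')(G) = Add(Rational(-3, 2), Mul(-3, -4)) = Add(Rational(-3, 2), 12) = Rational(21, 2))
Mul(Function('m')(-17), Function('M')(s)) = Mul(Rational(21, 2), -5) = Rational(-105, 2)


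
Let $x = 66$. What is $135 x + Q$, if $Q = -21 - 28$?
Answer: $8861$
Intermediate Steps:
$Q = -49$
$135 x + Q = 135 \cdot 66 - 49 = 8910 - 49 = 8861$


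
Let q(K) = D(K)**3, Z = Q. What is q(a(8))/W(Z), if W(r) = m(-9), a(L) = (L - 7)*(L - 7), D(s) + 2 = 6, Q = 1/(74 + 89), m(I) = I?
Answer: -64/9 ≈ -7.1111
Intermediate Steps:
Q = 1/163 ≈ 0.0061350
D(s) = 4 (D(s) = -2 + 6 = 4)
Z = 1/163 ≈ 0.0061350
a(L) = (-7 + L)**2 (a(L) = (-7 + L)*(-7 + L) = (-7 + L)**2)
q(K) = 64 (q(K) = 4**3 = 64)
W(r) = -9
q(a(8))/W(Z) = 64/(-9) = 64*(-1/9) = -64/9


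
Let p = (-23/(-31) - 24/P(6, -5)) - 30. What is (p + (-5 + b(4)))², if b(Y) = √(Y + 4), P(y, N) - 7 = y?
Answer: 213001772/162409 - 58200*√2/403 ≈ 1107.3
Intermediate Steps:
P(y, N) = 7 + y
p = -12535/403 (p = (-23/(-31) - 24/(7 + 6)) - 30 = (-23*(-1/31) - 24/13) - 30 = (23/31 - 24*1/13) - 30 = (23/31 - 24/13) - 30 = -445/403 - 30 = -12535/403 ≈ -31.104)
b(Y) = √(4 + Y)
(p + (-5 + b(4)))² = (-12535/403 + (-5 + √(4 + 4)))² = (-12535/403 + (-5 + √8))² = (-12535/403 + (-5 + 2*√2))² = (-14550/403 + 2*√2)²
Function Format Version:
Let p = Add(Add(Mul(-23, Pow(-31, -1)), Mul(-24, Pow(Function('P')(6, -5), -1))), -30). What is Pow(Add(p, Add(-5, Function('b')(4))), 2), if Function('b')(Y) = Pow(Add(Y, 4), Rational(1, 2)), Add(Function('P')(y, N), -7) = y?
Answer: Add(Rational(213001772, 162409), Mul(Rational(-58200, 403), Pow(2, Rational(1, 2)))) ≈ 1107.3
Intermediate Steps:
Function('P')(y, N) = Add(7, y)
p = Rational(-12535, 403) (p = Add(Add(Mul(-23, Pow(-31, -1)), Mul(-24, Pow(Add(7, 6), -1))), -30) = Add(Add(Mul(-23, Rational(-1, 31)), Mul(-24, Pow(13, -1))), -30) = Add(Add(Rational(23, 31), Mul(-24, Rational(1, 13))), -30) = Add(Add(Rational(23, 31), Rational(-24, 13)), -30) = Add(Rational(-445, 403), -30) = Rational(-12535, 403) ≈ -31.104)
Function('b')(Y) = Pow(Add(4, Y), Rational(1, 2))
Pow(Add(p, Add(-5, Function('b')(4))), 2) = Pow(Add(Rational(-12535, 403), Add(-5, Pow(Add(4, 4), Rational(1, 2)))), 2) = Pow(Add(Rational(-12535, 403), Add(-5, Pow(8, Rational(1, 2)))), 2) = Pow(Add(Rational(-12535, 403), Add(-5, Mul(2, Pow(2, Rational(1, 2))))), 2) = Pow(Add(Rational(-14550, 403), Mul(2, Pow(2, Rational(1, 2)))), 2)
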